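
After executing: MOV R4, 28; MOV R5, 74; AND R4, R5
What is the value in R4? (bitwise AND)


Register state trace:
  MOV R4, 28  → R4 = 28 (0b00011100)
  MOV R5, 74  → R5 = 74 (0b01001010)
  AND R4, R5  → R4 = 28 AND 74 = 8 (0b00001000)
Final: R4 = 8

8


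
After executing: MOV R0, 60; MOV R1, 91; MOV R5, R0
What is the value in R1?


Register state trace:
  MOV R0, 60  → R0 = 60
  MOV R1, 91  → R1 = 91
  MOV R5, R0  → R5 = 60
Final: R1 = 91

91


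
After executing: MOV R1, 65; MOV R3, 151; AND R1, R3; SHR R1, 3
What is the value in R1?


Register state trace:
  MOV R1, 65  → R1 = 65 (0b01000001)
  MOV R3, 151  → R3 = 151 (0b10010111)
  AND R1, R3  → R1 = 65 AND 151 = 1 (0b00000001)
  SHR R1, 3  → R1 = 1 >> 3 = 0
Final: R1 = 0

0


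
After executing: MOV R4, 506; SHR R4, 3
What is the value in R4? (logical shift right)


Register state trace:
  MOV R4, 506  → R4 = 506
  SHR R4, 3  → R4 = 506 >> 3 = 506 // 2^3 = 63
Final: R4 = 63

63


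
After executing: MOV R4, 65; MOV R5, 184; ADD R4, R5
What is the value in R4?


Register state trace:
  MOV R4, 65  → R4 = 65
  MOV R5, 184  → R5 = 184
  ADD R4, R5  → R4 = 65 + 184 = 249
Final: R4 = 249

249


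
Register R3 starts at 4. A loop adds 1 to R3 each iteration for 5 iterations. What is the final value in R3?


Starting value: R3 = 4
  Iter 1: R3 = 4 + 1 = 5
  Iter 2: R3 = 5 + 1 = 6
  Iter 3: R3 = 6 + 1 = 7
  Iter 4: R3 = 7 + 1 = 8
  Iter 5: R3 = 8 + 1 = 9
Final: R3 = 9

9


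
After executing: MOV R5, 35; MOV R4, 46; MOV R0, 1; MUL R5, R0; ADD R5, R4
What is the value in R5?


Register state trace:
  MOV R5, 35  → R5 = 35
  MOV R4, 46  → R4 = 46
  MOV R0, 1  → R0 = 1
  MUL R5, R0  → R5 = 35 * 1 = 35
  ADD R5, R4  → R5 = 35 + 46 = 81
Final: R5 = 81

81


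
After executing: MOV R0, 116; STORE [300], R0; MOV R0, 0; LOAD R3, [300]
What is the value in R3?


Register and memory trace:
  MOV R0, 116  → R0 = 116
  STORE [300], R0  → mem[300] = 116
  MOV R0, 0  → R0 = 0
  LOAD R3, [300]  → R3 = mem[300] = 116
Final: R3 = 116

116


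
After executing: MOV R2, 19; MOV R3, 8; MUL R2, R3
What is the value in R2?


Register state trace:
  MOV R2, 19  → R2 = 19
  MOV R3, 8  → R3 = 8
  MUL R2, R3  → R2 = 19 * 8 = 152
Final: R2 = 152

152


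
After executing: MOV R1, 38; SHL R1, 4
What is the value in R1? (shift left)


Register state trace:
  MOV R1, 38  → R1 = 38
  SHL R1, 4  → R1 = 38 << 4 = 38 * 2^4 = 608
Final: R1 = 608

608


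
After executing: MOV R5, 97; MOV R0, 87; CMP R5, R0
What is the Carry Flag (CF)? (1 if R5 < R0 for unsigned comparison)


Register state trace:
  MOV R5, 97  → R5 = 97
  MOV R0, 87  → R0 = 87
  CMP R5, R0  → unsigned 97 - 87: no borrow
  97 >= 87, so CF = 0
CF = 0

0


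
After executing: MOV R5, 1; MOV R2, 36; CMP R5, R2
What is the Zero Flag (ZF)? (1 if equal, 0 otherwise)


Register state trace:
  MOV R5, 1  → R5 = 1
  MOV R2, 36  → R2 = 36
  CMP R5, R2  → computes 1 - 36 = -35
  Result is nonzero, so values are not equal
ZF = 0

0


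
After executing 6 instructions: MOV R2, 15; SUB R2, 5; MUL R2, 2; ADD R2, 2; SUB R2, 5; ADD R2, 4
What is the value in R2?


Register state trace:
  MOV R2, 15  → R2 = 15
  SUB R2, 5  → R2 = 15 - 5 = 10
  MUL R2, 2  → R2 = 10 * 2 = 20
  ADD R2, 2  → R2 = 20 + 2 = 22
  SUB R2, 5  → R2 = 22 - 5 = 17
  ADD R2, 4  → R2 = 17 + 4 = 21
Final: R2 = 21

21


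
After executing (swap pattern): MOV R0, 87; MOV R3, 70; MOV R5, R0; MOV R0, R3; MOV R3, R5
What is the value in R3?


Register state trace (swap pattern):
  MOV R0, 87  → R0 = 87
  MOV R3, 70  → R3 = 70
  MOV R5, R0  → R5 = 87  (save R0)
  MOV R0, R3  → R0 = 70  (R0 gets R3's value)
  MOV R3, R5  → R3 = 87  (R3 gets saved value)
Final: R3 = 87

87


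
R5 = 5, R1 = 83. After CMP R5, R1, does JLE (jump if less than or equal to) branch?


Trace:
  R5 = 5, R1 = 83
  CMP R5, R1  → compares 5 vs 83
  JLE checks: is 5 less than or equal to 83?
  5 < 83, so condition is true
Branch taken: Yes

Yes


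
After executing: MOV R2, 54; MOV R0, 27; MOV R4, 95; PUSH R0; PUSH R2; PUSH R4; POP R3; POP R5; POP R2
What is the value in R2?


Stack trace (top is rightmost):
  MOV R2, 54  → R2 = 54
  MOV R0, 27  → R0 = 27
  MOV R4, 95  → R4 = 95
  PUSH R0  → stack: [27]
  PUSH R2  → stack: [27, 54]
  PUSH R4  → stack: [27, 54, 95]
  POP R3  → R3 = 95, stack: [27, 54]
  POP R5  → R5 = 54, stack: [27]
  POP R2  → R2 = 27, stack: []
Final: R2 = 27

27


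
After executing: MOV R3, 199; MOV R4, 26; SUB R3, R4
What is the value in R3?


Register state trace:
  MOV R3, 199  → R3 = 199
  MOV R4, 26  → R4 = 26
  SUB R3, R4  → R3 = 199 - 26 = 173
Final: R3 = 173

173


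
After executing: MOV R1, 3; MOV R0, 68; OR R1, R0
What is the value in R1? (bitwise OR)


Register state trace:
  MOV R1, 3  → R1 = 3 (0b00000011)
  MOV R0, 68  → R0 = 68 (0b01000100)
  OR R1, R0   → R1 = 3 OR 68 = 71 (0b01000111)
Final: R1 = 71

71


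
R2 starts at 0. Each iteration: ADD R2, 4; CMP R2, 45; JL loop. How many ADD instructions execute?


Loop trace (R2 starts at 0, target 45, step 4):
  ADD #1: R2 = 0 + 4 = 4  → 4 < 45, loop
  ADD #2: R2 = 4 + 4 = 8  → 8 < 45, loop
  ADD #3: R2 = 8 + 4 = 12  → 12 < 45, loop
  ADD #4: R2 = 12 + 4 = 16  → 16 < 45, loop
  ADD #5: R2 = 16 + 4 = 20  → 20 < 45, loop
  ADD #6: R2 = 20 + 4 = 24  → 24 < 45, loop
  ADD #7: R2 = 24 + 4 = 28  → 28 < 45, loop
  ADD #8: R2 = 28 + 4 = 32  → 32 < 45, loop
  ADD #9: R2 = 32 + 4 = 36  → 36 < 45, loop
  ADD #10: R2 = 36 + 4 = 40  → 40 < 45, loop
  ADD #11: R2 = 40 + 4 = 44  → 44 < 45, loop
  ADD #12: R2 = 44 + 4 = 48  → 48 >= 45, exit
Total ADD instructions: 12

12


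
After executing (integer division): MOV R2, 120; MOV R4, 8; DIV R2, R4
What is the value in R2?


Register state trace:
  MOV R2, 120  → R2 = 120
  MOV R4, 8  → R4 = 8
  DIV R2, R4  → R2 = 120 // 8 = 15
Final: R2 = 15

15


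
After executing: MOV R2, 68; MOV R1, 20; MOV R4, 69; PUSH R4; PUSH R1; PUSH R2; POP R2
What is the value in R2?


Stack trace (top is rightmost):
  MOV R2, 68  → R2 = 68
  MOV R1, 20  → R1 = 20
  MOV R4, 69  → R4 = 69
  PUSH R4  → stack: [69]
  PUSH R1  → stack: [69, 20]
  PUSH R2  → stack: [69, 20, 68]
  POP R2  → R2 = 68, stack: [69, 20]
Final: R2 = 68

68


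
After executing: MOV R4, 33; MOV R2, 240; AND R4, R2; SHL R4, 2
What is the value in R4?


Register state trace:
  MOV R4, 33  → R4 = 33 (0b00100001)
  MOV R2, 240  → R2 = 240 (0b11110000)
  AND R4, R2  → R4 = 33 AND 240 = 32 (0b00100000)
  SHL R4, 2  → R4 = 32 << 2 = 128
Final: R4 = 128

128


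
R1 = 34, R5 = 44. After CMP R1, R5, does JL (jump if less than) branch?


Trace:
  R1 = 34, R5 = 44
  CMP R1, R5  → compares 34 vs 44
  JL checks: is 34 less than 44?
  34 < 44, so condition is true
Branch taken: Yes

Yes


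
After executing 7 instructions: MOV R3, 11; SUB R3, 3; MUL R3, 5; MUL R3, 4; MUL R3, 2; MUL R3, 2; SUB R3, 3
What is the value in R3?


Register state trace:
  MOV R3, 11  → R3 = 11
  SUB R3, 3  → R3 = 11 - 3 = 8
  MUL R3, 5  → R3 = 8 * 5 = 40
  MUL R3, 4  → R3 = 40 * 4 = 160
  MUL R3, 2  → R3 = 160 * 2 = 320
  MUL R3, 2  → R3 = 320 * 2 = 640
  SUB R3, 3  → R3 = 640 - 3 = 637
Final: R3 = 637

637


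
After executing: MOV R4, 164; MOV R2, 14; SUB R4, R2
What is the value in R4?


Register state trace:
  MOV R4, 164  → R4 = 164
  MOV R2, 14  → R2 = 14
  SUB R4, R2  → R4 = 164 - 14 = 150
Final: R4 = 150

150


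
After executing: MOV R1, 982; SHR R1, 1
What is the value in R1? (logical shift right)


Register state trace:
  MOV R1, 982  → R1 = 982
  SHR R1, 1  → R1 = 982 >> 1 = 982 // 2^1 = 491
Final: R1 = 491

491


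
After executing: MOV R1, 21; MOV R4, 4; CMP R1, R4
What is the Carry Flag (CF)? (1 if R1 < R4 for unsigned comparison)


Register state trace:
  MOV R1, 21  → R1 = 21
  MOV R4, 4  → R4 = 4
  CMP R1, R4  → unsigned 21 - 4: no borrow
  21 >= 4, so CF = 0
CF = 0

0


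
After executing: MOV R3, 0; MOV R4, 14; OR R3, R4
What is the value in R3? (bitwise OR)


Register state trace:
  MOV R3, 0  → R3 = 0 (0b00000000)
  MOV R4, 14  → R4 = 14 (0b00001110)
  OR R3, R4   → R3 = 0 OR 14 = 14 (0b00001110)
Final: R3 = 14

14


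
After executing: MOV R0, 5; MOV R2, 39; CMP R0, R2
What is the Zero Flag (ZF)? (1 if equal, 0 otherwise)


Register state trace:
  MOV R0, 5  → R0 = 5
  MOV R2, 39  → R2 = 39
  CMP R0, R2  → computes 5 - 39 = -34
  Result is nonzero, so values are not equal
ZF = 0

0


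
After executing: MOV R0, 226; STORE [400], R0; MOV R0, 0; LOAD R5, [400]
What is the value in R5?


Register and memory trace:
  MOV R0, 226  → R0 = 226
  STORE [400], R0  → mem[400] = 226
  MOV R0, 0  → R0 = 0
  LOAD R5, [400]  → R5 = mem[400] = 226
Final: R5 = 226

226


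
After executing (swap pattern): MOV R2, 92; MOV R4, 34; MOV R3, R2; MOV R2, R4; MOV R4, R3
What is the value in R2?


Register state trace (swap pattern):
  MOV R2, 92  → R2 = 92
  MOV R4, 34  → R4 = 34
  MOV R3, R2  → R3 = 92  (save R2)
  MOV R2, R4  → R2 = 34  (R2 gets R4's value)
  MOV R4, R3  → R4 = 92  (R4 gets saved value)
Final: R2 = 34

34


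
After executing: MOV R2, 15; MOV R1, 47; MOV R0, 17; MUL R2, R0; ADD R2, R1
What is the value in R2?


Register state trace:
  MOV R2, 15  → R2 = 15
  MOV R1, 47  → R1 = 47
  MOV R0, 17  → R0 = 17
  MUL R2, R0  → R2 = 15 * 17 = 255
  ADD R2, R1  → R2 = 255 + 47 = 302
Final: R2 = 302

302


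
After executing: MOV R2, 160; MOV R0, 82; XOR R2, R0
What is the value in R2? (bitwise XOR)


Register state trace:
  MOV R2, 160  → R2 = 160 (0b10100000)
  MOV R0, 82  → R0 = 82 (0b01010010)
  XOR R2, R0  → R2 = 160 XOR 82 = 242 (0b11110010)
Final: R2 = 242

242


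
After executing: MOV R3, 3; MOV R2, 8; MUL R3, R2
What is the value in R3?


Register state trace:
  MOV R3, 3  → R3 = 3
  MOV R2, 8  → R2 = 8
  MUL R3, R2  → R3 = 3 * 8 = 24
Final: R3 = 24

24


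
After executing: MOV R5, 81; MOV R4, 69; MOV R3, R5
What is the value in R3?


Register state trace:
  MOV R5, 81  → R5 = 81
  MOV R4, 69  → R4 = 69
  MOV R3, R5  → R3 = 81
Final: R3 = 81

81


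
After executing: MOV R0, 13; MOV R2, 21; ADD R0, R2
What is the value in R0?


Register state trace:
  MOV R0, 13  → R0 = 13
  MOV R2, 21  → R2 = 21
  ADD R0, R2  → R0 = 13 + 21 = 34
Final: R0 = 34

34


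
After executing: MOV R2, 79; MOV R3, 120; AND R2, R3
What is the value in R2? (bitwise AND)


Register state trace:
  MOV R2, 79  → R2 = 79 (0b01001111)
  MOV R3, 120  → R3 = 120 (0b01111000)
  AND R2, R3  → R2 = 79 AND 120 = 72 (0b01001000)
Final: R2 = 72

72


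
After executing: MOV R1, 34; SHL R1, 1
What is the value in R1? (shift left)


Register state trace:
  MOV R1, 34  → R1 = 34
  SHL R1, 1  → R1 = 34 << 1 = 34 * 2^1 = 68
Final: R1 = 68

68


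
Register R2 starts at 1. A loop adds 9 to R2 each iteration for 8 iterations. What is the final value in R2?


Starting value: R2 = 1
  Iter 1: R2 = 1 + 9 = 10
  Iter 2: R2 = 10 + 9 = 19
  Iter 3: R2 = 19 + 9 = 28
  Iter 4: R2 = 28 + 9 = 37
  Iter 5: R2 = 37 + 9 = 46
  Iter 6: R2 = 46 + 9 = 55
  Iter 7: R2 = 55 + 9 = 64
  Iter 8: R2 = 64 + 9 = 73
Final: R2 = 73

73


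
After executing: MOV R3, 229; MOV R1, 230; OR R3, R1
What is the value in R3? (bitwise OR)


Register state trace:
  MOV R3, 229  → R3 = 229 (0b11100101)
  MOV R1, 230  → R1 = 230 (0b11100110)
  OR R3, R1   → R3 = 229 OR 230 = 231 (0b11100111)
Final: R3 = 231

231


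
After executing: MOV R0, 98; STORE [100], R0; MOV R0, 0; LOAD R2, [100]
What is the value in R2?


Register and memory trace:
  MOV R0, 98  → R0 = 98
  STORE [100], R0  → mem[100] = 98
  MOV R0, 0  → R0 = 0
  LOAD R2, [100]  → R2 = mem[100] = 98
Final: R2 = 98

98


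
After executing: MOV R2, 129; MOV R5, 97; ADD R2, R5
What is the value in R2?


Register state trace:
  MOV R2, 129  → R2 = 129
  MOV R5, 97  → R5 = 97
  ADD R2, R5  → R2 = 129 + 97 = 226
Final: R2 = 226

226


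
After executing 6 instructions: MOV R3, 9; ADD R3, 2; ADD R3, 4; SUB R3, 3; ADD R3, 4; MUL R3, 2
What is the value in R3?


Register state trace:
  MOV R3, 9  → R3 = 9
  ADD R3, 2  → R3 = 9 + 2 = 11
  ADD R3, 4  → R3 = 11 + 4 = 15
  SUB R3, 3  → R3 = 15 - 3 = 12
  ADD R3, 4  → R3 = 12 + 4 = 16
  MUL R3, 2  → R3 = 16 * 2 = 32
Final: R3 = 32

32


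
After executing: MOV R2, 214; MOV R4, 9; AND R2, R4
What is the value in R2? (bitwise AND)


Register state trace:
  MOV R2, 214  → R2 = 214 (0b11010110)
  MOV R4, 9  → R4 = 9 (0b00001001)
  AND R2, R4  → R2 = 214 AND 9 = 0 (0b00000000)
Final: R2 = 0

0


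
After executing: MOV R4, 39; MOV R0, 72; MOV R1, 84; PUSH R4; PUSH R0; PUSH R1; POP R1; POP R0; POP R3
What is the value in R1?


Stack trace (top is rightmost):
  MOV R4, 39  → R4 = 39
  MOV R0, 72  → R0 = 72
  MOV R1, 84  → R1 = 84
  PUSH R4  → stack: [39]
  PUSH R0  → stack: [39, 72]
  PUSH R1  → stack: [39, 72, 84]
  POP R1  → R1 = 84, stack: [39, 72]
  POP R0  → R0 = 72, stack: [39]
  POP R3  → R3 = 39, stack: []
Final: R1 = 84

84


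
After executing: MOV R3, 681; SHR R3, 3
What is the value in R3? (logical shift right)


Register state trace:
  MOV R3, 681  → R3 = 681
  SHR R3, 3  → R3 = 681 >> 3 = 681 // 2^3 = 85
Final: R3 = 85

85


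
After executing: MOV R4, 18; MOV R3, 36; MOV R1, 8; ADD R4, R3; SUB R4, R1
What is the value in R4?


Register state trace:
  MOV R4, 18  → R4 = 18
  MOV R3, 36  → R3 = 36
  MOV R1, 8  → R1 = 8
  ADD R4, R3  → R4 = 18 + 36 = 54
  SUB R4, R1  → R4 = 54 - 8 = 46
Final: R4 = 46

46


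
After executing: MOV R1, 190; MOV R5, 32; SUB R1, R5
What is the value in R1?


Register state trace:
  MOV R1, 190  → R1 = 190
  MOV R5, 32  → R5 = 32
  SUB R1, R5  → R1 = 190 - 32 = 158
Final: R1 = 158

158


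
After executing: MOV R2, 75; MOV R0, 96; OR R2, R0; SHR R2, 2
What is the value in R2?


Register state trace:
  MOV R2, 75  → R2 = 75 (0b01001011)
  MOV R0, 96  → R0 = 96 (0b01100000)
  OR R2, R0  → R2 = 75 OR 96 = 107 (0b01101011)
  SHR R2, 2  → R2 = 107 >> 2 = 26
Final: R2 = 26

26


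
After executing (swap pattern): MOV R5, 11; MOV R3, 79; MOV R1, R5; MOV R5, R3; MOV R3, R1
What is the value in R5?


Register state trace (swap pattern):
  MOV R5, 11  → R5 = 11
  MOV R3, 79  → R3 = 79
  MOV R1, R5  → R1 = 11  (save R5)
  MOV R5, R3  → R5 = 79  (R5 gets R3's value)
  MOV R3, R1  → R3 = 11  (R3 gets saved value)
Final: R5 = 79

79


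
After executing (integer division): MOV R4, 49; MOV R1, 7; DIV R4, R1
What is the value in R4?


Register state trace:
  MOV R4, 49  → R4 = 49
  MOV R1, 7  → R1 = 7
  DIV R4, R1  → R4 = 49 // 7 = 7
Final: R4 = 7

7


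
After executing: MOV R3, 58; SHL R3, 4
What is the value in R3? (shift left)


Register state trace:
  MOV R3, 58  → R3 = 58
  SHL R3, 4  → R3 = 58 << 4 = 58 * 2^4 = 928
Final: R3 = 928

928


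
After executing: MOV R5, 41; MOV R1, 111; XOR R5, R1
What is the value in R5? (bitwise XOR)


Register state trace:
  MOV R5, 41  → R5 = 41 (0b00101001)
  MOV R1, 111  → R1 = 111 (0b01101111)
  XOR R5, R1  → R5 = 41 XOR 111 = 70 (0b01000110)
Final: R5 = 70

70


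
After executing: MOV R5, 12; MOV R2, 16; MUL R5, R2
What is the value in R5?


Register state trace:
  MOV R5, 12  → R5 = 12
  MOV R2, 16  → R2 = 16
  MUL R5, R2  → R5 = 12 * 16 = 192
Final: R5 = 192

192


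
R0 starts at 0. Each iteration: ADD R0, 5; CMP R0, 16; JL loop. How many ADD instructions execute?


Loop trace (R0 starts at 0, target 16, step 5):
  ADD #1: R0 = 0 + 5 = 5  → 5 < 16, loop
  ADD #2: R0 = 5 + 5 = 10  → 10 < 16, loop
  ADD #3: R0 = 10 + 5 = 15  → 15 < 16, loop
  ADD #4: R0 = 15 + 5 = 20  → 20 >= 16, exit
Total ADD instructions: 4

4


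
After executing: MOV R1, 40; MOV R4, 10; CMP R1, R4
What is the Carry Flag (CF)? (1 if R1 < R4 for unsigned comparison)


Register state trace:
  MOV R1, 40  → R1 = 40
  MOV R4, 10  → R4 = 10
  CMP R1, R4  → unsigned 40 - 10: no borrow
  40 >= 10, so CF = 0
CF = 0

0


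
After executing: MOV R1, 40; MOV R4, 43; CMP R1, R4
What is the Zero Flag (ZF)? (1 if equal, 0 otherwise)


Register state trace:
  MOV R1, 40  → R1 = 40
  MOV R4, 43  → R4 = 43
  CMP R1, R4  → computes 40 - 43 = -3
  Result is nonzero, so values are not equal
ZF = 0

0


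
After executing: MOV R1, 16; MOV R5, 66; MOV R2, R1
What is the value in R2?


Register state trace:
  MOV R1, 16  → R1 = 16
  MOV R5, 66  → R5 = 66
  MOV R2, R1  → R2 = 16
Final: R2 = 16

16


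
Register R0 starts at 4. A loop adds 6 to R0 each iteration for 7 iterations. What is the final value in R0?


Starting value: R0 = 4
  Iter 1: R0 = 4 + 6 = 10
  Iter 2: R0 = 10 + 6 = 16
  Iter 3: R0 = 16 + 6 = 22
  Iter 4: R0 = 22 + 6 = 28
  Iter 5: R0 = 28 + 6 = 34
  Iter 6: R0 = 34 + 6 = 40
  Iter 7: R0 = 40 + 6 = 46
Final: R0 = 46

46


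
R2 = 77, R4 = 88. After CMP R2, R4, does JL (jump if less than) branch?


Trace:
  R2 = 77, R4 = 88
  CMP R2, R4  → compares 77 vs 88
  JL checks: is 77 less than 88?
  77 < 88, so condition is true
Branch taken: Yes

Yes


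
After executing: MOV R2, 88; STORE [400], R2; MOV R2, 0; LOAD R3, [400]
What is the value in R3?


Register and memory trace:
  MOV R2, 88  → R2 = 88
  STORE [400], R2  → mem[400] = 88
  MOV R2, 0  → R2 = 0
  LOAD R3, [400]  → R3 = mem[400] = 88
Final: R3 = 88

88


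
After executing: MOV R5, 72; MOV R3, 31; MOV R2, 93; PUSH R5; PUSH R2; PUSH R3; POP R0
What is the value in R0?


Stack trace (top is rightmost):
  MOV R5, 72  → R5 = 72
  MOV R3, 31  → R3 = 31
  MOV R2, 93  → R2 = 93
  PUSH R5  → stack: [72]
  PUSH R2  → stack: [72, 93]
  PUSH R3  → stack: [72, 93, 31]
  POP R0  → R0 = 31, stack: [72, 93]
Final: R0 = 31

31


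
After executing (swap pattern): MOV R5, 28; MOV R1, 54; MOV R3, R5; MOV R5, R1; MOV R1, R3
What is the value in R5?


Register state trace (swap pattern):
  MOV R5, 28  → R5 = 28
  MOV R1, 54  → R1 = 54
  MOV R3, R5  → R3 = 28  (save R5)
  MOV R5, R1  → R5 = 54  (R5 gets R1's value)
  MOV R1, R3  → R1 = 28  (R1 gets saved value)
Final: R5 = 54

54


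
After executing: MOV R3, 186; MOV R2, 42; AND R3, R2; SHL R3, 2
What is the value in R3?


Register state trace:
  MOV R3, 186  → R3 = 186 (0b10111010)
  MOV R2, 42  → R2 = 42 (0b00101010)
  AND R3, R2  → R3 = 186 AND 42 = 42 (0b00101010)
  SHL R3, 2  → R3 = 42 << 2 = 168
Final: R3 = 168

168


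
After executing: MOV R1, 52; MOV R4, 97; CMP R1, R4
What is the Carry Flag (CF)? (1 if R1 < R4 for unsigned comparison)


Register state trace:
  MOV R1, 52  → R1 = 52
  MOV R4, 97  → R4 = 97
  CMP R1, R4  → unsigned 52 - 97: borrow occurs
  52 < 97, so CF = 1
CF = 1

1


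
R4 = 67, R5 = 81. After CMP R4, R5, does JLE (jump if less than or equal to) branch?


Trace:
  R4 = 67, R5 = 81
  CMP R4, R5  → compares 67 vs 81
  JLE checks: is 67 less than or equal to 81?
  67 < 81, so condition is true
Branch taken: Yes

Yes


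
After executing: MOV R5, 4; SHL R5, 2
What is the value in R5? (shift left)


Register state trace:
  MOV R5, 4  → R5 = 4
  SHL R5, 2  → R5 = 4 << 2 = 4 * 2^2 = 16
Final: R5 = 16

16


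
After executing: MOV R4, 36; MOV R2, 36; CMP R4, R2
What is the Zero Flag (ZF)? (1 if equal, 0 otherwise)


Register state trace:
  MOV R4, 36  → R4 = 36
  MOV R2, 36  → R2 = 36
  CMP R4, R2  → computes 36 - 36 = 0
  Result is zero, so values are equal
ZF = 1

1


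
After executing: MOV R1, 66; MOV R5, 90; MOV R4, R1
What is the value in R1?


Register state trace:
  MOV R1, 66  → R1 = 66
  MOV R5, 90  → R5 = 90
  MOV R4, R1  → R4 = 66
Final: R1 = 66

66


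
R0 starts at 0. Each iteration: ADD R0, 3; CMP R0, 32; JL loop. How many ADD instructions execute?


Loop trace (R0 starts at 0, target 32, step 3):
  ADD #1: R0 = 0 + 3 = 3  → 3 < 32, loop
  ADD #2: R0 = 3 + 3 = 6  → 6 < 32, loop
  ADD #3: R0 = 6 + 3 = 9  → 9 < 32, loop
  ADD #4: R0 = 9 + 3 = 12  → 12 < 32, loop
  ADD #5: R0 = 12 + 3 = 15  → 15 < 32, loop
  ADD #6: R0 = 15 + 3 = 18  → 18 < 32, loop
  ADD #7: R0 = 18 + 3 = 21  → 21 < 32, loop
  ADD #8: R0 = 21 + 3 = 24  → 24 < 32, loop
  ADD #9: R0 = 24 + 3 = 27  → 27 < 32, loop
  ADD #10: R0 = 27 + 3 = 30  → 30 < 32, loop
  ADD #11: R0 = 30 + 3 = 33  → 33 >= 32, exit
Total ADD instructions: 11

11


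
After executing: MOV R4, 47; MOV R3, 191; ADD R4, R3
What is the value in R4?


Register state trace:
  MOV R4, 47  → R4 = 47
  MOV R3, 191  → R3 = 191
  ADD R4, R3  → R4 = 47 + 191 = 238
Final: R4 = 238

238


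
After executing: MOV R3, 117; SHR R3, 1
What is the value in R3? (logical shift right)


Register state trace:
  MOV R3, 117  → R3 = 117
  SHR R3, 1  → R3 = 117 >> 1 = 117 // 2^1 = 58
Final: R3 = 58

58


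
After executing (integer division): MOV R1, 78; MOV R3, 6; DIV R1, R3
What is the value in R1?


Register state trace:
  MOV R1, 78  → R1 = 78
  MOV R3, 6  → R3 = 6
  DIV R1, R3  → R1 = 78 // 6 = 13
Final: R1 = 13

13


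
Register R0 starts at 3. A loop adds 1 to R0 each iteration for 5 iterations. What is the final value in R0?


Starting value: R0 = 3
  Iter 1: R0 = 3 + 1 = 4
  Iter 2: R0 = 4 + 1 = 5
  Iter 3: R0 = 5 + 1 = 6
  Iter 4: R0 = 6 + 1 = 7
  Iter 5: R0 = 7 + 1 = 8
Final: R0 = 8

8


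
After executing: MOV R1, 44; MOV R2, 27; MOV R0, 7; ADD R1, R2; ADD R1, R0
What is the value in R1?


Register state trace:
  MOV R1, 44  → R1 = 44
  MOV R2, 27  → R2 = 27
  MOV R0, 7  → R0 = 7
  ADD R1, R2  → R1 = 44 + 27 = 71
  ADD R1, R0  → R1 = 71 + 7 = 78
Final: R1 = 78

78


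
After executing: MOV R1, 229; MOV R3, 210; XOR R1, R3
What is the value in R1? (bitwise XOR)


Register state trace:
  MOV R1, 229  → R1 = 229 (0b11100101)
  MOV R3, 210  → R3 = 210 (0b11010010)
  XOR R1, R3  → R1 = 229 XOR 210 = 55 (0b00110111)
Final: R1 = 55

55


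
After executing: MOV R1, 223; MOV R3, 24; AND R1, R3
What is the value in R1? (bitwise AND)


Register state trace:
  MOV R1, 223  → R1 = 223 (0b11011111)
  MOV R3, 24  → R3 = 24 (0b00011000)
  AND R1, R3  → R1 = 223 AND 24 = 24 (0b00011000)
Final: R1 = 24

24


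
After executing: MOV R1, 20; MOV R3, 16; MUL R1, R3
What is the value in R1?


Register state trace:
  MOV R1, 20  → R1 = 20
  MOV R3, 16  → R3 = 16
  MUL R1, R3  → R1 = 20 * 16 = 320
Final: R1 = 320

320


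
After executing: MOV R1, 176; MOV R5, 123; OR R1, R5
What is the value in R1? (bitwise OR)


Register state trace:
  MOV R1, 176  → R1 = 176 (0b10110000)
  MOV R5, 123  → R5 = 123 (0b01111011)
  OR R1, R5   → R1 = 176 OR 123 = 251 (0b11111011)
Final: R1 = 251

251


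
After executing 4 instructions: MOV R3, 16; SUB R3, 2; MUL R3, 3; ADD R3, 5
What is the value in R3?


Register state trace:
  MOV R3, 16  → R3 = 16
  SUB R3, 2  → R3 = 16 - 2 = 14
  MUL R3, 3  → R3 = 14 * 3 = 42
  ADD R3, 5  → R3 = 42 + 5 = 47
Final: R3 = 47

47


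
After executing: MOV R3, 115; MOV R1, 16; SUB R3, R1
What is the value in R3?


Register state trace:
  MOV R3, 115  → R3 = 115
  MOV R1, 16  → R1 = 16
  SUB R3, R1  → R3 = 115 - 16 = 99
Final: R3 = 99

99


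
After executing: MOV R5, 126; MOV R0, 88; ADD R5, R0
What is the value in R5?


Register state trace:
  MOV R5, 126  → R5 = 126
  MOV R0, 88  → R0 = 88
  ADD R5, R0  → R5 = 126 + 88 = 214
Final: R5 = 214

214


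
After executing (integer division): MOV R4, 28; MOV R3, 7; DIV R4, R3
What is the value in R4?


Register state trace:
  MOV R4, 28  → R4 = 28
  MOV R3, 7  → R3 = 7
  DIV R4, R3  → R4 = 28 // 7 = 4
Final: R4 = 4

4


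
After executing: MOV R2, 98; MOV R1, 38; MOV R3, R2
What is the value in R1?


Register state trace:
  MOV R2, 98  → R2 = 98
  MOV R1, 38  → R1 = 38
  MOV R3, R2  → R3 = 98
Final: R1 = 38

38


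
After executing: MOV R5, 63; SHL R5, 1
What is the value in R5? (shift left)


Register state trace:
  MOV R5, 63  → R5 = 63
  SHL R5, 1  → R5 = 63 << 1 = 63 * 2^1 = 126
Final: R5 = 126

126


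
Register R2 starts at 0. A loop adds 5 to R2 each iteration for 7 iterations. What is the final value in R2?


Starting value: R2 = 0
  Iter 1: R2 = 0 + 5 = 5
  Iter 2: R2 = 5 + 5 = 10
  Iter 3: R2 = 10 + 5 = 15
  Iter 4: R2 = 15 + 5 = 20
  Iter 5: R2 = 20 + 5 = 25
  Iter 6: R2 = 25 + 5 = 30
  Iter 7: R2 = 30 + 5 = 35
Final: R2 = 35

35


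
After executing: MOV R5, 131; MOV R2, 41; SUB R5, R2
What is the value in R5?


Register state trace:
  MOV R5, 131  → R5 = 131
  MOV R2, 41  → R2 = 41
  SUB R5, R2  → R5 = 131 - 41 = 90
Final: R5 = 90

90


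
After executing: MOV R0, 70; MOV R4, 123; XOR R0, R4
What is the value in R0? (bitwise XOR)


Register state trace:
  MOV R0, 70  → R0 = 70 (0b01000110)
  MOV R4, 123  → R4 = 123 (0b01111011)
  XOR R0, R4  → R0 = 70 XOR 123 = 61 (0b00111101)
Final: R0 = 61

61


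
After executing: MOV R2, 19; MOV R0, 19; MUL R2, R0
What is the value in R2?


Register state trace:
  MOV R2, 19  → R2 = 19
  MOV R0, 19  → R0 = 19
  MUL R2, R0  → R2 = 19 * 19 = 361
Final: R2 = 361

361


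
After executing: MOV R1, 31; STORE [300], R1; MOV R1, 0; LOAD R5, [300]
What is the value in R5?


Register and memory trace:
  MOV R1, 31  → R1 = 31
  STORE [300], R1  → mem[300] = 31
  MOV R1, 0  → R1 = 0
  LOAD R5, [300]  → R5 = mem[300] = 31
Final: R5 = 31

31


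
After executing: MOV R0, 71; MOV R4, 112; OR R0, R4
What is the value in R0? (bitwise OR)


Register state trace:
  MOV R0, 71  → R0 = 71 (0b01000111)
  MOV R4, 112  → R4 = 112 (0b01110000)
  OR R0, R4   → R0 = 71 OR 112 = 119 (0b01110111)
Final: R0 = 119

119


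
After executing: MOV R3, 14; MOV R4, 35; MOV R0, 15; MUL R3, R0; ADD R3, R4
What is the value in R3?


Register state trace:
  MOV R3, 14  → R3 = 14
  MOV R4, 35  → R4 = 35
  MOV R0, 15  → R0 = 15
  MUL R3, R0  → R3 = 14 * 15 = 210
  ADD R3, R4  → R3 = 210 + 35 = 245
Final: R3 = 245

245


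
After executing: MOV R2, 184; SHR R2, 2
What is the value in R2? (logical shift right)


Register state trace:
  MOV R2, 184  → R2 = 184
  SHR R2, 2  → R2 = 184 >> 2 = 184 // 2^2 = 46
Final: R2 = 46

46


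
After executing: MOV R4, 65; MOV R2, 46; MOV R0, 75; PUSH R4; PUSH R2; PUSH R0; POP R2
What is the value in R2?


Stack trace (top is rightmost):
  MOV R4, 65  → R4 = 65
  MOV R2, 46  → R2 = 46
  MOV R0, 75  → R0 = 75
  PUSH R4  → stack: [65]
  PUSH R2  → stack: [65, 46]
  PUSH R0  → stack: [65, 46, 75]
  POP R2  → R2 = 75, stack: [65, 46]
Final: R2 = 75

75


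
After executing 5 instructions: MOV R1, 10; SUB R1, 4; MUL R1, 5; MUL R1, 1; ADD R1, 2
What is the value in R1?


Register state trace:
  MOV R1, 10  → R1 = 10
  SUB R1, 4  → R1 = 10 - 4 = 6
  MUL R1, 5  → R1 = 6 * 5 = 30
  MUL R1, 1  → R1 = 30 * 1 = 30
  ADD R1, 2  → R1 = 30 + 2 = 32
Final: R1 = 32

32


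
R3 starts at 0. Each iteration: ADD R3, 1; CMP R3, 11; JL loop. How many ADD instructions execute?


Loop trace (R3 starts at 0, target 11, step 1):
  ADD #1: R3 = 0 + 1 = 1  → 1 < 11, loop
  ADD #2: R3 = 1 + 1 = 2  → 2 < 11, loop
  ADD #3: R3 = 2 + 1 = 3  → 3 < 11, loop
  ADD #4: R3 = 3 + 1 = 4  → 4 < 11, loop
  ADD #5: R3 = 4 + 1 = 5  → 5 < 11, loop
  ADD #6: R3 = 5 + 1 = 6  → 6 < 11, loop
  ADD #7: R3 = 6 + 1 = 7  → 7 < 11, loop
  ADD #8: R3 = 7 + 1 = 8  → 8 < 11, loop
  ADD #9: R3 = 8 + 1 = 9  → 9 < 11, loop
  ADD #10: R3 = 9 + 1 = 10  → 10 < 11, loop
  ADD #11: R3 = 10 + 1 = 11  → 11 >= 11, exit
Total ADD instructions: 11

11


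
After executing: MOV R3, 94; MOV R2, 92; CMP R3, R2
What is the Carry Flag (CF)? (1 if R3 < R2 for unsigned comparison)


Register state trace:
  MOV R3, 94  → R3 = 94
  MOV R2, 92  → R2 = 92
  CMP R3, R2  → unsigned 94 - 92: no borrow
  94 >= 92, so CF = 0
CF = 0

0


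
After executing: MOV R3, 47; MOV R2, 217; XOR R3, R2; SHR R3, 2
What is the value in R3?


Register state trace:
  MOV R3, 47  → R3 = 47 (0b00101111)
  MOV R2, 217  → R2 = 217 (0b11011001)
  XOR R3, R2  → R3 = 47 XOR 217 = 246 (0b11110110)
  SHR R3, 2  → R3 = 246 >> 2 = 61
Final: R3 = 61

61


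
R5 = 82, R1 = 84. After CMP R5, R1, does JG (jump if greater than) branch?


Trace:
  R5 = 82, R1 = 84
  CMP R5, R1  → compares 82 vs 84
  JG checks: is 82 greater than 84?
  82 < 84, so condition is false
Branch taken: No

No


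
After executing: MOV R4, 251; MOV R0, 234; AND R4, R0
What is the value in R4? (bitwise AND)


Register state trace:
  MOV R4, 251  → R4 = 251 (0b11111011)
  MOV R0, 234  → R0 = 234 (0b11101010)
  AND R4, R0  → R4 = 251 AND 234 = 234 (0b11101010)
Final: R4 = 234

234


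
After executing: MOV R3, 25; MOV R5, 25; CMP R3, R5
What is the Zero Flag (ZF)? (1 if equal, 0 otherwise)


Register state trace:
  MOV R3, 25  → R3 = 25
  MOV R5, 25  → R5 = 25
  CMP R3, R5  → computes 25 - 25 = 0
  Result is zero, so values are equal
ZF = 1

1


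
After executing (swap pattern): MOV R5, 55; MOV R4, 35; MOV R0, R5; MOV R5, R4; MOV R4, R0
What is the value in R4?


Register state trace (swap pattern):
  MOV R5, 55  → R5 = 55
  MOV R4, 35  → R4 = 35
  MOV R0, R5  → R0 = 55  (save R5)
  MOV R5, R4  → R5 = 35  (R5 gets R4's value)
  MOV R4, R0  → R4 = 55  (R4 gets saved value)
Final: R4 = 55

55


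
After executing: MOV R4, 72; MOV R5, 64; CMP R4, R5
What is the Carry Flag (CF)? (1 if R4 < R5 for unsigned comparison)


Register state trace:
  MOV R4, 72  → R4 = 72
  MOV R5, 64  → R5 = 64
  CMP R4, R5  → unsigned 72 - 64: no borrow
  72 >= 64, so CF = 0
CF = 0

0


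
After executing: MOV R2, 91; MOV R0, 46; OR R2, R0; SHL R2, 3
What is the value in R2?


Register state trace:
  MOV R2, 91  → R2 = 91 (0b01011011)
  MOV R0, 46  → R0 = 46 (0b00101110)
  OR R2, R0  → R2 = 91 OR 46 = 127 (0b01111111)
  SHL R2, 3  → R2 = 127 << 3 = 1016
Final: R2 = 1016

1016


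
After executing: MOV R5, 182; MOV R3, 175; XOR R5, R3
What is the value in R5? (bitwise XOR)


Register state trace:
  MOV R5, 182  → R5 = 182 (0b10110110)
  MOV R3, 175  → R3 = 175 (0b10101111)
  XOR R5, R3  → R5 = 182 XOR 175 = 25 (0b00011001)
Final: R5 = 25

25


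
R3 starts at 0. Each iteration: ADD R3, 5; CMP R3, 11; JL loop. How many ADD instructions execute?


Loop trace (R3 starts at 0, target 11, step 5):
  ADD #1: R3 = 0 + 5 = 5  → 5 < 11, loop
  ADD #2: R3 = 5 + 5 = 10  → 10 < 11, loop
  ADD #3: R3 = 10 + 5 = 15  → 15 >= 11, exit
Total ADD instructions: 3

3


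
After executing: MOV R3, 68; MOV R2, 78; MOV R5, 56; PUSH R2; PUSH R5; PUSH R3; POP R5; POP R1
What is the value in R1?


Stack trace (top is rightmost):
  MOV R3, 68  → R3 = 68
  MOV R2, 78  → R2 = 78
  MOV R5, 56  → R5 = 56
  PUSH R2  → stack: [78]
  PUSH R5  → stack: [78, 56]
  PUSH R3  → stack: [78, 56, 68]
  POP R5  → R5 = 68, stack: [78, 56]
  POP R1  → R1 = 56, stack: [78]
Final: R1 = 56

56


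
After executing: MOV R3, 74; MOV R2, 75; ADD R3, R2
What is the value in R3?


Register state trace:
  MOV R3, 74  → R3 = 74
  MOV R2, 75  → R2 = 75
  ADD R3, R2  → R3 = 74 + 75 = 149
Final: R3 = 149

149


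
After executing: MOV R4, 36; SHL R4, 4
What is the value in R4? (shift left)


Register state trace:
  MOV R4, 36  → R4 = 36
  SHL R4, 4  → R4 = 36 << 4 = 36 * 2^4 = 576
Final: R4 = 576

576


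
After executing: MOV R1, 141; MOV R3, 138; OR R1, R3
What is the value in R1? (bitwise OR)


Register state trace:
  MOV R1, 141  → R1 = 141 (0b10001101)
  MOV R3, 138  → R3 = 138 (0b10001010)
  OR R1, R3   → R1 = 141 OR 138 = 143 (0b10001111)
Final: R1 = 143

143


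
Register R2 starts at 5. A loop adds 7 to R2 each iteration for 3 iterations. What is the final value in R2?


Starting value: R2 = 5
  Iter 1: R2 = 5 + 7 = 12
  Iter 2: R2 = 12 + 7 = 19
  Iter 3: R2 = 19 + 7 = 26
Final: R2 = 26

26


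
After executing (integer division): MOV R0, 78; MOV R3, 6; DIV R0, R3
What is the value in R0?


Register state trace:
  MOV R0, 78  → R0 = 78
  MOV R3, 6  → R3 = 6
  DIV R0, R3  → R0 = 78 // 6 = 13
Final: R0 = 13

13


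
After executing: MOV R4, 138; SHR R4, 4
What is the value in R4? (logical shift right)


Register state trace:
  MOV R4, 138  → R4 = 138
  SHR R4, 4  → R4 = 138 >> 4 = 138 // 2^4 = 8
Final: R4 = 8

8


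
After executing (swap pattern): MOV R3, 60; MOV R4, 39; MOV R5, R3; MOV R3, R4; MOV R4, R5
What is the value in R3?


Register state trace (swap pattern):
  MOV R3, 60  → R3 = 60
  MOV R4, 39  → R4 = 39
  MOV R5, R3  → R5 = 60  (save R3)
  MOV R3, R4  → R3 = 39  (R3 gets R4's value)
  MOV R4, R5  → R4 = 60  (R4 gets saved value)
Final: R3 = 39

39


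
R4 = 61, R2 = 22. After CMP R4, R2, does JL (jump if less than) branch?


Trace:
  R4 = 61, R2 = 22
  CMP R4, R2  → compares 61 vs 22
  JL checks: is 61 less than 22?
  61 > 22, so condition is false
Branch taken: No

No


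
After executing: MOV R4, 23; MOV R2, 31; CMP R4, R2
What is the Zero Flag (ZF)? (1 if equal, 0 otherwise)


Register state trace:
  MOV R4, 23  → R4 = 23
  MOV R2, 31  → R2 = 31
  CMP R4, R2  → computes 23 - 31 = -8
  Result is nonzero, so values are not equal
ZF = 0

0


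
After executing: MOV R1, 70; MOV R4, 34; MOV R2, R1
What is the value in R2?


Register state trace:
  MOV R1, 70  → R1 = 70
  MOV R4, 34  → R4 = 34
  MOV R2, R1  → R2 = 70
Final: R2 = 70

70


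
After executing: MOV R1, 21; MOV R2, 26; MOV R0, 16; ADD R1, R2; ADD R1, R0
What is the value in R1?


Register state trace:
  MOV R1, 21  → R1 = 21
  MOV R2, 26  → R2 = 26
  MOV R0, 16  → R0 = 16
  ADD R1, R2  → R1 = 21 + 26 = 47
  ADD R1, R0  → R1 = 47 + 16 = 63
Final: R1 = 63

63


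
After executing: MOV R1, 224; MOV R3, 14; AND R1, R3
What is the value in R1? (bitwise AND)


Register state trace:
  MOV R1, 224  → R1 = 224 (0b11100000)
  MOV R3, 14  → R3 = 14 (0b00001110)
  AND R1, R3  → R1 = 224 AND 14 = 0 (0b00000000)
Final: R1 = 0

0


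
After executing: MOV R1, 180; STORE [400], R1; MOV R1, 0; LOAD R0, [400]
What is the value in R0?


Register and memory trace:
  MOV R1, 180  → R1 = 180
  STORE [400], R1  → mem[400] = 180
  MOV R1, 0  → R1 = 0
  LOAD R0, [400]  → R0 = mem[400] = 180
Final: R0 = 180

180


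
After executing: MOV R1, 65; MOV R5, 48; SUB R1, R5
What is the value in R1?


Register state trace:
  MOV R1, 65  → R1 = 65
  MOV R5, 48  → R5 = 48
  SUB R1, R5  → R1 = 65 - 48 = 17
Final: R1 = 17

17


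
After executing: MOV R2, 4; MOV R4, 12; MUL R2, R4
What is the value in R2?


Register state trace:
  MOV R2, 4  → R2 = 4
  MOV R4, 12  → R4 = 12
  MUL R2, R4  → R2 = 4 * 12 = 48
Final: R2 = 48

48


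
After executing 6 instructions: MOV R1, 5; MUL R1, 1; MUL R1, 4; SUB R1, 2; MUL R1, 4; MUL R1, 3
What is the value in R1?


Register state trace:
  MOV R1, 5  → R1 = 5
  MUL R1, 1  → R1 = 5 * 1 = 5
  MUL R1, 4  → R1 = 5 * 4 = 20
  SUB R1, 2  → R1 = 20 - 2 = 18
  MUL R1, 4  → R1 = 18 * 4 = 72
  MUL R1, 3  → R1 = 72 * 3 = 216
Final: R1 = 216

216


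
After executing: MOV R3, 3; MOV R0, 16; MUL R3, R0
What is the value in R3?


Register state trace:
  MOV R3, 3  → R3 = 3
  MOV R0, 16  → R0 = 16
  MUL R3, R0  → R3 = 3 * 16 = 48
Final: R3 = 48

48


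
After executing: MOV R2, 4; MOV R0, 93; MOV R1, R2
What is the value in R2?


Register state trace:
  MOV R2, 4  → R2 = 4
  MOV R0, 93  → R0 = 93
  MOV R1, R2  → R1 = 4
Final: R2 = 4

4


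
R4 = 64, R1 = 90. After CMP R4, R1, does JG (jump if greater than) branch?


Trace:
  R4 = 64, R1 = 90
  CMP R4, R1  → compares 64 vs 90
  JG checks: is 64 greater than 90?
  64 < 90, so condition is false
Branch taken: No

No


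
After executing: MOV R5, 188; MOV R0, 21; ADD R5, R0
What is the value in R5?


Register state trace:
  MOV R5, 188  → R5 = 188
  MOV R0, 21  → R0 = 21
  ADD R5, R0  → R5 = 188 + 21 = 209
Final: R5 = 209

209


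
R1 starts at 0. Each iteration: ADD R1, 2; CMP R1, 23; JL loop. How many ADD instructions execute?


Loop trace (R1 starts at 0, target 23, step 2):
  ADD #1: R1 = 0 + 2 = 2  → 2 < 23, loop
  ADD #2: R1 = 2 + 2 = 4  → 4 < 23, loop
  ADD #3: R1 = 4 + 2 = 6  → 6 < 23, loop
  ADD #4: R1 = 6 + 2 = 8  → 8 < 23, loop
  ADD #5: R1 = 8 + 2 = 10  → 10 < 23, loop
  ADD #6: R1 = 10 + 2 = 12  → 12 < 23, loop
  ADD #7: R1 = 12 + 2 = 14  → 14 < 23, loop
  ADD #8: R1 = 14 + 2 = 16  → 16 < 23, loop
  ADD #9: R1 = 16 + 2 = 18  → 18 < 23, loop
  ADD #10: R1 = 18 + 2 = 20  → 20 < 23, loop
  ADD #11: R1 = 20 + 2 = 22  → 22 < 23, loop
  ADD #12: R1 = 22 + 2 = 24  → 24 >= 23, exit
Total ADD instructions: 12

12


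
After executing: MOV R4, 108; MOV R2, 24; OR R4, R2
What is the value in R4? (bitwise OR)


Register state trace:
  MOV R4, 108  → R4 = 108 (0b01101100)
  MOV R2, 24  → R2 = 24 (0b00011000)
  OR R4, R2   → R4 = 108 OR 24 = 124 (0b01111100)
Final: R4 = 124

124


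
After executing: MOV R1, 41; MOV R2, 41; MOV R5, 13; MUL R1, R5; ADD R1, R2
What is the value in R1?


Register state trace:
  MOV R1, 41  → R1 = 41
  MOV R2, 41  → R2 = 41
  MOV R5, 13  → R5 = 13
  MUL R1, R5  → R1 = 41 * 13 = 533
  ADD R1, R2  → R1 = 533 + 41 = 574
Final: R1 = 574

574


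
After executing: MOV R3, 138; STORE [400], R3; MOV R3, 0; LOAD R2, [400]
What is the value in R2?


Register and memory trace:
  MOV R3, 138  → R3 = 138
  STORE [400], R3  → mem[400] = 138
  MOV R3, 0  → R3 = 0
  LOAD R2, [400]  → R2 = mem[400] = 138
Final: R2 = 138

138


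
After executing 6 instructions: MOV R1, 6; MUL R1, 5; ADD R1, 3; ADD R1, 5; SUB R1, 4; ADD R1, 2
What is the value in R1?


Register state trace:
  MOV R1, 6  → R1 = 6
  MUL R1, 5  → R1 = 6 * 5 = 30
  ADD R1, 3  → R1 = 30 + 3 = 33
  ADD R1, 5  → R1 = 33 + 5 = 38
  SUB R1, 4  → R1 = 38 - 4 = 34
  ADD R1, 2  → R1 = 34 + 2 = 36
Final: R1 = 36

36


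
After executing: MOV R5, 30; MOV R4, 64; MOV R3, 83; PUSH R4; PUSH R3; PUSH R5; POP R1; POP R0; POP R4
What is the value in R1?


Stack trace (top is rightmost):
  MOV R5, 30  → R5 = 30
  MOV R4, 64  → R4 = 64
  MOV R3, 83  → R3 = 83
  PUSH R4  → stack: [64]
  PUSH R3  → stack: [64, 83]
  PUSH R5  → stack: [64, 83, 30]
  POP R1  → R1 = 30, stack: [64, 83]
  POP R0  → R0 = 83, stack: [64]
  POP R4  → R4 = 64, stack: []
Final: R1 = 30

30


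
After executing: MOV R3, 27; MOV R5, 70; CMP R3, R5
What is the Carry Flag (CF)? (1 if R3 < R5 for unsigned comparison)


Register state trace:
  MOV R3, 27  → R3 = 27
  MOV R5, 70  → R5 = 70
  CMP R3, R5  → unsigned 27 - 70: borrow occurs
  27 < 70, so CF = 1
CF = 1

1


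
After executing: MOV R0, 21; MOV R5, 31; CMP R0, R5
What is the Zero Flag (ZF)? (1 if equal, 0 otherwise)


Register state trace:
  MOV R0, 21  → R0 = 21
  MOV R5, 31  → R5 = 31
  CMP R0, R5  → computes 21 - 31 = -10
  Result is nonzero, so values are not equal
ZF = 0

0


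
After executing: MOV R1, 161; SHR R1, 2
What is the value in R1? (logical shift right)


Register state trace:
  MOV R1, 161  → R1 = 161
  SHR R1, 2  → R1 = 161 >> 2 = 161 // 2^2 = 40
Final: R1 = 40

40


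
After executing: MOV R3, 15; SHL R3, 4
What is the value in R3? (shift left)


Register state trace:
  MOV R3, 15  → R3 = 15
  SHL R3, 4  → R3 = 15 << 4 = 15 * 2^4 = 240
Final: R3 = 240

240


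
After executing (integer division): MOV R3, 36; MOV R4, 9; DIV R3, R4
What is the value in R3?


Register state trace:
  MOV R3, 36  → R3 = 36
  MOV R4, 9  → R4 = 9
  DIV R3, R4  → R3 = 36 // 9 = 4
Final: R3 = 4

4
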